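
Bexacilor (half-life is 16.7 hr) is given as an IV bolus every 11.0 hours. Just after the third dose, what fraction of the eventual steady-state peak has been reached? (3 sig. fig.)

k = ln 2 / 16.7 = 0.04151 hr⁻¹
f_n = 1 − e^(−nkτ) = 1 − e^(−3 × 0.04151 × 11.0) = 1 − e^(−1.370) = 1 − 0.2542 ≈ 0.746

0.746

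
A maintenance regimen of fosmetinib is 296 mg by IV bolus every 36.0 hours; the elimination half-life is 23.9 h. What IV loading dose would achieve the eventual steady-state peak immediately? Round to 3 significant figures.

457 mg

k = ln 2 / 23.9 = 0.02900 h⁻¹
Accumulation ratio R = 1 / (1 − e^(−kτ)) = 1 / (1 − e^(−0.02900×36.0)) = 1 / (1 − 0.3520) = 1.543
Loading dose = maintenance dose × R = 296 × 1.543 ≈ 457 mg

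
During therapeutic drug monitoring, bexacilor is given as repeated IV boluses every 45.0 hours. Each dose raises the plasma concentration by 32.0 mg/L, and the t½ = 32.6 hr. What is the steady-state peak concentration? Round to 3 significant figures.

52.0 mg/L

k = ln 2 / 32.6 = 0.02126 hr⁻¹
Fraction remaining after one interval: e^(−kτ) = e^(−0.02126 × 45.0) = 0.3841
R = 1 / (1 − 0.3841) = 1.624
Css,max = 32.0 × 1.624 ≈ 52.0 mg/L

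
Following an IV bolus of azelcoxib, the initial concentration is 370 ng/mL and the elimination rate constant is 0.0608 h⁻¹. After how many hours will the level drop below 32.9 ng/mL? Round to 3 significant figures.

C(t) = C₀ e^(−kt)  ⇒  t = ln(C₀/C) / k
t = ln(370/32.9) / 0.06080 = 2.420 / 0.06080 ≈ 39.8 hours

39.8 hours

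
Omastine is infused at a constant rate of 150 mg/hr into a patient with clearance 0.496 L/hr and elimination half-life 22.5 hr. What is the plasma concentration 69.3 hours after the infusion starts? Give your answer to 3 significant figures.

267 mg/L

Css = rate / CL = 150 / 0.496 = 302.4 mg/L
k = ln 2 / 22.5 = 0.03081 hr⁻¹
C(t) = Css (1 − e^(−kt)) = 302.4 × (1 − e^(−2.135)) = 302.4 × 0.8817 ≈ 267 mg/L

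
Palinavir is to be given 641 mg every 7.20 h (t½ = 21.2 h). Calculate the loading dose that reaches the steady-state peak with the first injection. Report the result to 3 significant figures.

3060 mg

k = ln 2 / 21.2 = 0.03270 h⁻¹
Accumulation ratio R = 1 / (1 − e^(−kτ)) = 1 / (1 − e^(−0.03270×7.20)) = 1 / (1 − 0.7902) = 4.768
Loading dose = maintenance dose × R = 641 × 4.768 ≈ 3060 mg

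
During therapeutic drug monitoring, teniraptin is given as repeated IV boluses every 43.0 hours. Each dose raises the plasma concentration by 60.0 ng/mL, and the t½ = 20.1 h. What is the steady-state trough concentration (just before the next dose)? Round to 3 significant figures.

17.6 ng/mL

k = ln 2 / 20.1 = 0.03448 h⁻¹
Fraction remaining after one interval: e^(−kτ) = e^(−0.03448 × 43.0) = 0.2270
R = 1 / (1 − 0.2270) = 1.294
Css,max = 60.0 × 1.294 = 77.62 ng/mL
Css,min = Css,max × e^(−kτ) = 77.62 × 0.2270 ≈ 17.6 ng/mL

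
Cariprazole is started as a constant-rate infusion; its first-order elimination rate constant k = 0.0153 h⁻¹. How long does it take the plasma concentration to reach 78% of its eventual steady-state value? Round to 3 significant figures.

f = 1 − e^(−kt)  ⇒  t = −ln(1 − f) / k
t = −ln(1 − 0.78) / 0.01530 = 1.514 / 0.01530 ≈ 99.0 hours

99.0 hours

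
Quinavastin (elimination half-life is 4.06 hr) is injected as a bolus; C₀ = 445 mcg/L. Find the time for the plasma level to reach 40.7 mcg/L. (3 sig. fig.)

14.0 hours

k = ln 2 / 4.06 = 0.1707 hr⁻¹
C(t) = C₀ e^(−kt)  ⇒  t = ln(C₀/C) / k
t = ln(445/40.7) / 0.1707 = 2.392 / 0.1707 ≈ 14.0 hours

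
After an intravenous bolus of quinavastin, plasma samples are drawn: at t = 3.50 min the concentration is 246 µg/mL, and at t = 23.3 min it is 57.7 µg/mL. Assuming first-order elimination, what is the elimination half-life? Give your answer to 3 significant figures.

k = ln(C₁/C₂) / (t₂ − t₁) = ln(246/57.7) / (23.3 − 3.50)
  = 1.450 / 19.80 = 0.07324 min⁻¹
t½ = ln 2 / k = ln 2 / 0.07324 ≈ 9.46 minutes

9.46 minutes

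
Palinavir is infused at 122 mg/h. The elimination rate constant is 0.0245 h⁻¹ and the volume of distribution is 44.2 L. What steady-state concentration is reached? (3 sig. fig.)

CL = k · V = 0.0245 × 44.2 = 1.083 L/h
Css = rate / CL = 122 / 1.083 ≈ 113 mg/L

113 mg/L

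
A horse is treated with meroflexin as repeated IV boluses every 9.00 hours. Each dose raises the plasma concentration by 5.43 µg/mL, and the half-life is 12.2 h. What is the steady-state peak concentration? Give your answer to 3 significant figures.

k = ln 2 / 12.2 = 0.05682 h⁻¹
Fraction remaining after one interval: e^(−kτ) = e^(−0.05682 × 9.00) = 0.5997
R = 1 / (1 − 0.5997) = 2.498
Css,max = 5.43 × 2.498 ≈ 13.6 µg/mL

13.6 µg/mL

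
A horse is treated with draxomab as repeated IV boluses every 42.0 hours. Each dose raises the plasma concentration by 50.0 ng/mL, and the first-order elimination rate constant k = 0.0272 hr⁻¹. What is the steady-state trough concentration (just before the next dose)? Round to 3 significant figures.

Fraction remaining after one interval: e^(−kτ) = e^(−0.02720 × 42.0) = 0.3191
R = 1 / (1 − 0.3191) = 1.469
Css,max = 50.0 × 1.469 = 73.43 ng/mL
Css,min = Css,max × e^(−kτ) = 73.43 × 0.3191 ≈ 23.4 ng/mL

23.4 ng/mL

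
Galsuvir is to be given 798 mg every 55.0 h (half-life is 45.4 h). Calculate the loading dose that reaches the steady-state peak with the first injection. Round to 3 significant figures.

1400 mg

k = ln 2 / 45.4 = 0.01527 h⁻¹
Accumulation ratio R = 1 / (1 − e^(−kτ)) = 1 / (1 − e^(−0.01527×55.0)) = 1 / (1 − 0.4318) = 1.760
Loading dose = maintenance dose × R = 798 × 1.760 ≈ 1400 mg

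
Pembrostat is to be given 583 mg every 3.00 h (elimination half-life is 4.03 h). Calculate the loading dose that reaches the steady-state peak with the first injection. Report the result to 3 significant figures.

k = ln 2 / 4.03 = 0.1720 h⁻¹
Accumulation ratio R = 1 / (1 − e^(−kτ)) = 1 / (1 − e^(−0.1720×3.00)) = 1 / (1 − 0.5969) = 2.481
Loading dose = maintenance dose × R = 583 × 2.481 ≈ 1450 mg

1450 mg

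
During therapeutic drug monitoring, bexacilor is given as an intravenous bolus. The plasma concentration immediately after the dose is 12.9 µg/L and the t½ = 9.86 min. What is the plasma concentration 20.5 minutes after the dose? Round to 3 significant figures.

3.05 µg/L

k = ln 2 / 9.86 = 0.07030 min⁻¹
20.5 min is 2.079 half-lives, so C = 12.9 × (1/2)^2.079 = 12.9 × 0.2367 ≈ 3.05 µg/L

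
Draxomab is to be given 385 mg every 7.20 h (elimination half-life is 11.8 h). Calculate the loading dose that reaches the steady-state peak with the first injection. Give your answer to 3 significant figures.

k = ln 2 / 11.8 = 0.05874 h⁻¹
Accumulation ratio R = 1 / (1 − e^(−kτ)) = 1 / (1 − e^(−0.05874×7.20)) = 1 / (1 − 0.6551) = 2.900
Loading dose = maintenance dose × R = 385 × 2.900 ≈ 1120 mg

1120 mg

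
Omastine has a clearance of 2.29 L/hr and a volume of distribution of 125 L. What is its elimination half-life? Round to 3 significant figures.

37.8 hours

k = CL / V = 2.29 / 125 = 0.01832 hr⁻¹
t½ = ln 2 / k = ln 2 / 0.01832 ≈ 37.8 hours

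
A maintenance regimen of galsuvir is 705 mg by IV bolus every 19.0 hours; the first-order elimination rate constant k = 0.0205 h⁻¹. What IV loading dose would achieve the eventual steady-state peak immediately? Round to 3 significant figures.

2190 mg

Accumulation ratio R = 1 / (1 − e^(−kτ)) = 1 / (1 − e^(−0.02050×19.0)) = 1 / (1 − 0.6774) = 3.100
Loading dose = maintenance dose × R = 705 × 3.100 ≈ 2190 mg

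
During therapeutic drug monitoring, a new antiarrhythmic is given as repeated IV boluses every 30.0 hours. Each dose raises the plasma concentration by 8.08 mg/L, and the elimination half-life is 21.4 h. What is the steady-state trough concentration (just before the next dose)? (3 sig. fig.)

k = ln 2 / 21.4 = 0.03239 h⁻¹
Fraction remaining after one interval: e^(−kτ) = e^(−0.03239 × 30.0) = 0.3784
R = 1 / (1 − 0.3784) = 1.609
Css,max = 8.08 × 1.609 = 13.00 mg/L
Css,min = Css,max × e^(−kτ) = 13.00 × 0.3784 ≈ 4.92 mg/L

4.92 mg/L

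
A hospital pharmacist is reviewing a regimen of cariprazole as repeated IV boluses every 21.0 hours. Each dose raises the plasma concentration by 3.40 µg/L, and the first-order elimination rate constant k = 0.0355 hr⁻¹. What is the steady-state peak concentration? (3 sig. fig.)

Fraction remaining after one interval: e^(−kτ) = e^(−0.03550 × 21.0) = 0.4745
R = 1 / (1 − 0.4745) = 1.903
Css,max = 3.40 × 1.903 ≈ 6.47 µg/L

6.47 µg/L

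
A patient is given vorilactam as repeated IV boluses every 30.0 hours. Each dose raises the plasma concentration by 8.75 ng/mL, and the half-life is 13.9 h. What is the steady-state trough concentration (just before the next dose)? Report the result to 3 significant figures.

2.53 ng/mL

k = ln 2 / 13.9 = 0.04987 h⁻¹
Fraction remaining after one interval: e^(−kτ) = e^(−0.04987 × 30.0) = 0.2240
R = 1 / (1 − 0.2240) = 1.289
Css,max = 8.75 × 1.289 = 11.28 ng/mL
Css,min = Css,max × e^(−kτ) = 11.28 × 0.2240 ≈ 2.53 ng/mL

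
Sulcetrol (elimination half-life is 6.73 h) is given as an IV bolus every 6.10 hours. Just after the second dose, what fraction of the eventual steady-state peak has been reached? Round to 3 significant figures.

0.715

k = ln 2 / 6.73 = 0.1030 h⁻¹
f_n = 1 − e^(−nkτ) = 1 − e^(−2 × 0.1030 × 6.10) = 1 − e^(−1.257) = 1 − 0.2846 ≈ 0.715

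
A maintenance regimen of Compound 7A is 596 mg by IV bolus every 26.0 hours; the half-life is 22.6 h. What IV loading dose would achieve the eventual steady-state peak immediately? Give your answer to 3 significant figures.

1080 mg

k = ln 2 / 22.6 = 0.03067 h⁻¹
Accumulation ratio R = 1 / (1 − e^(−kτ)) = 1 / (1 − e^(−0.03067×26.0)) = 1 / (1 − 0.4505) = 1.820
Loading dose = maintenance dose × R = 596 × 1.820 ≈ 1080 mg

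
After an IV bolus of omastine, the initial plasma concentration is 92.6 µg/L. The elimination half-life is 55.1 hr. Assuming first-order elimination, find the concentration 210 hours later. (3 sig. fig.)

k = ln 2 / 55.1 = 0.01258 hr⁻¹
C(t) = C₀ e^(−kt) = 92.6 × e^(−0.01258 × 210) = 92.6 × e^(−2.642) = 92.6 × 0.07124 ≈ 6.60 µg/L

6.60 µg/L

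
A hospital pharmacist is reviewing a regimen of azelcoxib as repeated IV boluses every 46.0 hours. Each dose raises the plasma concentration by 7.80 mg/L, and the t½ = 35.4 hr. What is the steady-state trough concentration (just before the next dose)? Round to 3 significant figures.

k = ln 2 / 35.4 = 0.01958 hr⁻¹
Fraction remaining after one interval: e^(−kτ) = e^(−0.01958 × 46.0) = 0.4063
R = 1 / (1 − 0.4063) = 1.684
Css,max = 7.80 × 1.684 = 13.14 mg/L
Css,min = Css,max × e^(−kτ) = 13.14 × 0.4063 ≈ 5.34 mg/L

5.34 mg/L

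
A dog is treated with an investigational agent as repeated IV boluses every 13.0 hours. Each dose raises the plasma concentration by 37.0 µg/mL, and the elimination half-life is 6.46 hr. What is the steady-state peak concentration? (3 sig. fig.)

49.2 µg/mL

k = ln 2 / 6.46 = 0.1073 hr⁻¹
Fraction remaining after one interval: e^(−kτ) = e^(−0.1073 × 13.0) = 0.2479
R = 1 / (1 − 0.2479) = 1.330
Css,max = 37.0 × 1.330 ≈ 49.2 µg/mL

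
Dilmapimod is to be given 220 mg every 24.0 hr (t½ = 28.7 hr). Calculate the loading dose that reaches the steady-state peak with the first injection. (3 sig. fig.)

500 mg

k = ln 2 / 28.7 = 0.02415 hr⁻¹
Accumulation ratio R = 1 / (1 − e^(−kτ)) = 1 / (1 − e^(−0.02415×24.0)) = 1 / (1 − 0.5601) = 2.273
Loading dose = maintenance dose × R = 220 × 2.273 ≈ 500 mg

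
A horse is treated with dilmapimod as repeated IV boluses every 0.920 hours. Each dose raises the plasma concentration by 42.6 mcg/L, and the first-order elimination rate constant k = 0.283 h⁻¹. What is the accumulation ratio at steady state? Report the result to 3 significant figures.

4.36

Fraction remaining after one interval: e^(−kτ) = e^(−0.2830 × 0.920) = 0.7708
R = 1 / (1 − 0.7708) = 1 / 0.2292 ≈ 4.36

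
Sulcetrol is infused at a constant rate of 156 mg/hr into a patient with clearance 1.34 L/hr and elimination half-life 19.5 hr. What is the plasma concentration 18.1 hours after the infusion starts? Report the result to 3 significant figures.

Css = rate / CL = 156 / 1.34 = 116.4 mg/L
k = ln 2 / 19.5 = 0.03555 hr⁻¹
C(t) = Css (1 − e^(−kt)) = 116.4 × (1 − e^(−0.6434)) = 116.4 × 0.4745 ≈ 55.2 mg/L

55.2 mg/L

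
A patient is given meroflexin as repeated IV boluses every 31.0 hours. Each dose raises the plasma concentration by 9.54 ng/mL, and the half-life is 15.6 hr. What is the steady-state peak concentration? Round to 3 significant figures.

12.8 ng/mL

k = ln 2 / 15.6 = 0.04443 hr⁻¹
Fraction remaining after one interval: e^(−kτ) = e^(−0.04443 × 31.0) = 0.2522
R = 1 / (1 − 0.2522) = 1.337
Css,max = 9.54 × 1.337 ≈ 12.8 ng/mL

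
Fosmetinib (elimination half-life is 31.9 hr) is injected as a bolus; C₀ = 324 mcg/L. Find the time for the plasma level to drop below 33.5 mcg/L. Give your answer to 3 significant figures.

k = ln 2 / 31.9 = 0.02173 hr⁻¹
C(t) = C₀ e^(−kt)  ⇒  t = ln(C₀/C) / k
t = ln(324/33.5) / 0.02173 = 2.269 / 0.02173 ≈ 104 hours

104 hours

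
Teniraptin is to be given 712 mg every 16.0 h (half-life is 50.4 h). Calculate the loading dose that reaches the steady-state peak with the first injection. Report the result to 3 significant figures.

k = ln 2 / 50.4 = 0.01375 h⁻¹
Accumulation ratio R = 1 / (1 − e^(−kτ)) = 1 / (1 − e^(−0.01375×16.0)) = 1 / (1 − 0.8025) = 5.063
Loading dose = maintenance dose × R = 712 × 5.063 ≈ 3600 mg

3600 mg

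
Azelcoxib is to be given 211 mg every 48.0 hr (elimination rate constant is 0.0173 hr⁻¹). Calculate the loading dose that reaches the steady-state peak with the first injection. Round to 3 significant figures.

374 mg

Accumulation ratio R = 1 / (1 − e^(−kτ)) = 1 / (1 − e^(−0.01730×48.0)) = 1 / (1 − 0.4359) = 1.773
Loading dose = maintenance dose × R = 211 × 1.773 ≈ 374 mg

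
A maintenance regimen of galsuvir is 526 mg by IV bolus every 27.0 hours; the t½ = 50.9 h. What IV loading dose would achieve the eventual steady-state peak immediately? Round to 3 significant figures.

k = ln 2 / 50.9 = 0.01362 h⁻¹
Accumulation ratio R = 1 / (1 − e^(−kτ)) = 1 / (1 − e^(−0.01362×27.0)) = 1 / (1 − 0.6923) = 3.250
Loading dose = maintenance dose × R = 526 × 3.250 ≈ 1710 mg

1710 mg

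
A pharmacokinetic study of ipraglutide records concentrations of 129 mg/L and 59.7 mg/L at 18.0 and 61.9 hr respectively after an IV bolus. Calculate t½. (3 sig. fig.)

k = ln(C₁/C₂) / (t₂ − t₁) = ln(129/59.7) / (61.9 − 18.0)
  = 0.7705 / 43.90 = 0.01755 hr⁻¹
t½ = ln 2 / k = ln 2 / 0.01755 ≈ 39.5 hours

39.5 hours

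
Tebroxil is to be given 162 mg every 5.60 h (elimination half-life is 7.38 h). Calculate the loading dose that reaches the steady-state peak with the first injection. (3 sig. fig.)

k = ln 2 / 7.38 = 0.09392 h⁻¹
Accumulation ratio R = 1 / (1 − e^(−kτ)) = 1 / (1 − e^(−0.09392×5.60)) = 1 / (1 − 0.5910) = 2.445
Loading dose = maintenance dose × R = 162 × 2.445 ≈ 396 mg

396 mg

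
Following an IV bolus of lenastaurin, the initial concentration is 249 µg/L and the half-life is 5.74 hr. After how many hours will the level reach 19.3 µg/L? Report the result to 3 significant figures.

k = ln 2 / 5.74 = 0.1208 hr⁻¹
C(t) = C₀ e^(−kt)  ⇒  t = ln(C₀/C) / k
t = ln(249/19.3) / 0.1208 = 2.557 / 0.1208 ≈ 21.2 hours

21.2 hours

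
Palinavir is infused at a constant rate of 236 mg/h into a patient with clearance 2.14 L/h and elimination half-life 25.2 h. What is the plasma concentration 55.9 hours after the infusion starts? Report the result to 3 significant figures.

Css = rate / CL = 236 / 2.14 = 110.3 mg/L
k = ln 2 / 25.2 = 0.02751 h⁻¹
C(t) = Css (1 − e^(−kt)) = 110.3 × (1 − e^(−1.538)) = 110.3 × 0.7851 ≈ 86.6 mg/L

86.6 mg/L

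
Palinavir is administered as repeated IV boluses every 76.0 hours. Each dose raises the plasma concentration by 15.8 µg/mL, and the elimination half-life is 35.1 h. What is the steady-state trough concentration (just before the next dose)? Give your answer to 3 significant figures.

k = ln 2 / 35.1 = 0.01975 h⁻¹
Fraction remaining after one interval: e^(−kτ) = e^(−0.01975 × 76.0) = 0.2229
R = 1 / (1 − 0.2229) = 1.287
Css,max = 15.8 × 1.287 = 20.33 µg/mL
Css,min = Css,max × e^(−kτ) = 20.33 × 0.2229 ≈ 4.53 µg/mL

4.53 µg/mL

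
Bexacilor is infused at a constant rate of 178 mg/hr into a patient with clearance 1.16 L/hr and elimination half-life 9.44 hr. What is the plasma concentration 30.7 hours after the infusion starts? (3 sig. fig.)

Css = rate / CL = 178 / 1.16 = 153.4 µg/mL
k = ln 2 / 9.44 = 0.07343 hr⁻¹
C(t) = Css (1 − e^(−kt)) = 153.4 × (1 − e^(−2.254)) = 153.4 × 0.8950 ≈ 137 µg/mL

137 µg/mL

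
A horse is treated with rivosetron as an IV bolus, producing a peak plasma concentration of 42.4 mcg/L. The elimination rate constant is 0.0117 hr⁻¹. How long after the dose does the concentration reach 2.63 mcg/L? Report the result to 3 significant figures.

C(t) = C₀ e^(−kt)  ⇒  t = ln(C₀/C) / k
t = ln(42.4/2.63) / 0.01170 = 2.780 / 0.01170 ≈ 238 hours

238 hours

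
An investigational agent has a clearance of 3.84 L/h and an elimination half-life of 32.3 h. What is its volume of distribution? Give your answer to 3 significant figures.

179 L

k = ln 2 / t½ = ln 2 / 32.3 = 0.02146 h⁻¹
V = CL / k = 3.84 / 0.02146 ≈ 179 L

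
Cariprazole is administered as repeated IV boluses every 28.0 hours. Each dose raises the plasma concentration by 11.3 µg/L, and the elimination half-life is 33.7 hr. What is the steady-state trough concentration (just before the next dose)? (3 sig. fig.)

14.5 µg/L

k = ln 2 / 33.7 = 0.02057 hr⁻¹
Fraction remaining after one interval: e^(−kτ) = e^(−0.02057 × 28.0) = 0.5622
R = 1 / (1 − 0.5622) = 2.284
Css,max = 11.3 × 2.284 = 25.81 µg/L
Css,min = Css,max × e^(−kτ) = 25.81 × 0.5622 ≈ 14.5 µg/L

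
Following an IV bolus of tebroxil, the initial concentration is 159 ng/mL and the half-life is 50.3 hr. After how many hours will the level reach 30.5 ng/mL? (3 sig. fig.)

120 hours

k = ln 2 / 50.3 = 0.01378 hr⁻¹
C(t) = C₀ e^(−kt)  ⇒  t = ln(C₀/C) / k
t = ln(159/30.5) / 0.01378 = 1.651 / 0.01378 ≈ 120 hours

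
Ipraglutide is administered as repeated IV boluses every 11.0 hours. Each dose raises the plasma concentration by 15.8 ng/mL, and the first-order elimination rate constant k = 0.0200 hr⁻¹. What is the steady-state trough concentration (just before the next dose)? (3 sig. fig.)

64.2 ng/mL

Fraction remaining after one interval: e^(−kτ) = e^(−0.02000 × 11.0) = 0.8025
R = 1 / (1 − 0.8025) = 5.064
Css,max = 15.8 × 5.064 = 80.01 ng/mL
Css,min = Css,max × e^(−kτ) = 80.01 × 0.8025 ≈ 64.2 ng/mL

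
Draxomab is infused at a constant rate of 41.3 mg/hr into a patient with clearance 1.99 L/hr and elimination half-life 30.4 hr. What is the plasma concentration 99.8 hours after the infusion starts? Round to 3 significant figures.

18.6 µg/mL

Css = rate / CL = 41.3 / 1.99 = 20.75 µg/mL
k = ln 2 / 30.4 = 0.02280 hr⁻¹
C(t) = Css (1 − e^(−kt)) = 20.75 × (1 − e^(−2.276)) = 20.75 × 0.8973 ≈ 18.6 µg/mL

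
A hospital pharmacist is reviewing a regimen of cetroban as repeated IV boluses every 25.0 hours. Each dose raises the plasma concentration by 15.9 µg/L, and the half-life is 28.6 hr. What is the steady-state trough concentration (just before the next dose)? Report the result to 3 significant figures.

19.1 µg/L

k = ln 2 / 28.6 = 0.02424 hr⁻¹
Fraction remaining after one interval: e^(−kτ) = e^(−0.02424 × 25.0) = 0.5456
R = 1 / (1 − 0.5456) = 2.201
Css,max = 15.9 × 2.201 = 34.99 µg/L
Css,min = Css,max × e^(−kτ) = 34.99 × 0.5456 ≈ 19.1 µg/L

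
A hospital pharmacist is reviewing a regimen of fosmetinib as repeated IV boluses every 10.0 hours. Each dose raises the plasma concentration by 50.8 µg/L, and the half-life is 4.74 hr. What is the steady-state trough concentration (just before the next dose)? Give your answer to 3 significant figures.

15.3 µg/L

k = ln 2 / 4.74 = 0.1462 hr⁻¹
Fraction remaining after one interval: e^(−kτ) = e^(−0.1462 × 10.0) = 0.2317
R = 1 / (1 − 0.2317) = 1.302
Css,max = 50.8 × 1.302 = 66.12 µg/L
Css,min = Css,max × e^(−kτ) = 66.12 × 0.2317 ≈ 15.3 µg/L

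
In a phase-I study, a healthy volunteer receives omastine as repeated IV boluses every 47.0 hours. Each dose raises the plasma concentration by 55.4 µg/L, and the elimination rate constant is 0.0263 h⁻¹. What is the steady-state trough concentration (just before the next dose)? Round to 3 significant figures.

22.7 µg/L

Fraction remaining after one interval: e^(−kτ) = e^(−0.02630 × 47.0) = 0.2905
R = 1 / (1 − 0.2905) = 1.409
Css,max = 55.4 × 1.409 = 78.08 µg/L
Css,min = Css,max × e^(−kτ) = 78.08 × 0.2905 ≈ 22.7 µg/L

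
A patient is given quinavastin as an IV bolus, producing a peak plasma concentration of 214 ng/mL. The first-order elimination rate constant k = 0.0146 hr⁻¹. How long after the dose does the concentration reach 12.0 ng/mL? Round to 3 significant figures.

197 hours

C(t) = C₀ e^(−kt)  ⇒  t = ln(C₀/C) / k
t = ln(214/12.0) / 0.01460 = 2.881 / 0.01460 ≈ 197 hours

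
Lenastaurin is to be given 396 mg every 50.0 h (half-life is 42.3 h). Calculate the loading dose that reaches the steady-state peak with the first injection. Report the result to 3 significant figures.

708 mg

k = ln 2 / 42.3 = 0.01639 h⁻¹
Accumulation ratio R = 1 / (1 − e^(−kτ)) = 1 / (1 − e^(−0.01639×50.0)) = 1 / (1 − 0.4407) = 1.788
Loading dose = maintenance dose × R = 396 × 1.788 ≈ 708 mg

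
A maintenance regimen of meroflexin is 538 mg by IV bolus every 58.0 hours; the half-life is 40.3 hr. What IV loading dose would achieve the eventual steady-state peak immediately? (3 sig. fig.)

k = ln 2 / 40.3 = 0.01720 hr⁻¹
Accumulation ratio R = 1 / (1 − e^(−kτ)) = 1 / (1 − e^(−0.01720×58.0)) = 1 / (1 − 0.3688) = 1.584
Loading dose = maintenance dose × R = 538 × 1.584 ≈ 852 mg

852 mg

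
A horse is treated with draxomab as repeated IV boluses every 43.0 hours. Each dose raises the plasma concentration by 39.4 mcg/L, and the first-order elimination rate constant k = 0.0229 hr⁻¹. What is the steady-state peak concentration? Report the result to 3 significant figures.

Fraction remaining after one interval: e^(−kτ) = e^(−0.02290 × 43.0) = 0.3736
R = 1 / (1 − 0.3736) = 1.596
Css,max = 39.4 × 1.596 ≈ 62.9 mcg/L

62.9 mcg/L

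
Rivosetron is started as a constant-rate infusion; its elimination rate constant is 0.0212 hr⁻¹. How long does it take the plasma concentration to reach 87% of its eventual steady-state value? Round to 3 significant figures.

f = 1 − e^(−kt)  ⇒  t = −ln(1 − f) / k
t = −ln(1 − 0.87) / 0.02120 = 2.040 / 0.02120 ≈ 96.2 hours

96.2 hours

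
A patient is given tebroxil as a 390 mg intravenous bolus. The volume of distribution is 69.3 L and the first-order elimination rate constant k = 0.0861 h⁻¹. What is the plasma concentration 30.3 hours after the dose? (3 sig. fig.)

0.414 mg/L

C₀ = dose / V = 390 / 69.3 = 5.628 mg/L
C(t) = C₀ e^(−kt) = 5.628 × e^(−0.08610 × 30.3) = 5.628 × e^(−2.609) = 5.628 × 0.07362 ≈ 0.414 mg/L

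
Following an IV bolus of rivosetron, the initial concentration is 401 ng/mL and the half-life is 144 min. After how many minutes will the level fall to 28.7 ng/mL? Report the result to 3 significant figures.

k = ln 2 / 144 = 0.004814 min⁻¹
C(t) = C₀ e^(−kt)  ⇒  t = ln(C₀/C) / k
t = ln(401/28.7) / 0.004814 = 2.637 / 0.004814 ≈ 548 minutes

548 minutes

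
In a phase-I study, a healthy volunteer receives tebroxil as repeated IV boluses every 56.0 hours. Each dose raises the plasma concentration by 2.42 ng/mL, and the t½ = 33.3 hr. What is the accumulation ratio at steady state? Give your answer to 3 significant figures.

k = ln 2 / 33.3 = 0.02082 hr⁻¹
Fraction remaining after one interval: e^(−kτ) = e^(−0.02082 × 56.0) = 0.3117
R = 1 / (1 − 0.3117) = 1 / 0.6883 ≈ 1.45

1.45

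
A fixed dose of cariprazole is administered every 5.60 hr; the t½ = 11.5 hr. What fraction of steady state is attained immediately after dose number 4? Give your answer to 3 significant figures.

k = ln 2 / 11.5 = 0.06027 hr⁻¹
f_n = 1 − e^(−nkτ) = 1 − e^(−4 × 0.06027 × 5.60) = 1 − e^(−1.350) = 1 − 0.2592 ≈ 0.741

0.741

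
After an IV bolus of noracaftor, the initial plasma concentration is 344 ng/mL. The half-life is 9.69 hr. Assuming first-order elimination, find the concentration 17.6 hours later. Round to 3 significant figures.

97.7 ng/mL

k = ln 2 / 9.69 = 0.07153 hr⁻¹
C(t) = C₀ e^(−kt) = 344 × e^(−0.07153 × 17.6) = 344 × e^(−1.259) = 344 × 0.2839 ≈ 97.7 ng/mL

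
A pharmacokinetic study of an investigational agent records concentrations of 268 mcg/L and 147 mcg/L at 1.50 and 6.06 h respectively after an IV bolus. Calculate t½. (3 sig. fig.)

5.26 hours

k = ln(C₁/C₂) / (t₂ − t₁) = ln(268/147) / (6.06 − 1.50)
  = 0.6006 / 4.560 = 0.1317 h⁻¹
t½ = ln 2 / k = ln 2 / 0.1317 ≈ 5.26 hours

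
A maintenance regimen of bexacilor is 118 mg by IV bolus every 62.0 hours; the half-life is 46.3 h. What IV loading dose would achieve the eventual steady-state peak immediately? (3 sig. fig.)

k = ln 2 / 46.3 = 0.01497 h⁻¹
Accumulation ratio R = 1 / (1 − e^(−kτ)) = 1 / (1 − e^(−0.01497×62.0)) = 1 / (1 − 0.3953) = 1.654
Loading dose = maintenance dose × R = 118 × 1.654 ≈ 195 mg

195 mg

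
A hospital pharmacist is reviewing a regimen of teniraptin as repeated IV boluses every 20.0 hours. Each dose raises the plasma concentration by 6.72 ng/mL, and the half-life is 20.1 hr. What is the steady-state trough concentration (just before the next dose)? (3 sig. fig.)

6.77 ng/mL

k = ln 2 / 20.1 = 0.03448 hr⁻¹
Fraction remaining after one interval: e^(−kτ) = e^(−0.03448 × 20.0) = 0.5017
R = 1 / (1 − 0.5017) = 2.007
Css,max = 6.72 × 2.007 = 13.49 ng/mL
Css,min = Css,max × e^(−kτ) = 13.49 × 0.5017 ≈ 6.77 ng/mL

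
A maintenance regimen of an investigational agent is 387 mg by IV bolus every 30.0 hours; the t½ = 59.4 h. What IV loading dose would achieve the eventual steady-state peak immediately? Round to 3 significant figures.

1310 mg

k = ln 2 / 59.4 = 0.01167 h⁻¹
Accumulation ratio R = 1 / (1 − e^(−kτ)) = 1 / (1 − e^(−0.01167×30.0)) = 1 / (1 − 0.7046) = 3.386
Loading dose = maintenance dose × R = 387 × 3.386 ≈ 1310 mg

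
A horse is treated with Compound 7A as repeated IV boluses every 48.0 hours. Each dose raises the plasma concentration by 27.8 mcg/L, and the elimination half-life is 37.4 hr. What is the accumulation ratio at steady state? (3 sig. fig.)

k = ln 2 / 37.4 = 0.01853 hr⁻¹
Fraction remaining after one interval: e^(−kτ) = e^(−0.01853 × 48.0) = 0.4108
R = 1 / (1 − 0.4108) = 1 / 0.5892 ≈ 1.70

1.70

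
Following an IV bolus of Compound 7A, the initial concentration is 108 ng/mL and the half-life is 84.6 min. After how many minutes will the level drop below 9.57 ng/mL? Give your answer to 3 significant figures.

296 minutes

k = ln 2 / 84.6 = 0.008193 min⁻¹
C(t) = C₀ e^(−kt)  ⇒  t = ln(C₀/C) / k
t = ln(108/9.57) / 0.008193 = 2.423 / 0.008193 ≈ 296 minutes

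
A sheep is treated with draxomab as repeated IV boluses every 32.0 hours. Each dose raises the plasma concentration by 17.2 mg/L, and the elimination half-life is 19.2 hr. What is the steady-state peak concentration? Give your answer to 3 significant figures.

k = ln 2 / 19.2 = 0.03610 hr⁻¹
Fraction remaining after one interval: e^(−kτ) = e^(−0.03610 × 32.0) = 0.3150
R = 1 / (1 − 0.3150) = 1.460
Css,max = 17.2 × 1.460 ≈ 25.1 mg/L

25.1 mg/L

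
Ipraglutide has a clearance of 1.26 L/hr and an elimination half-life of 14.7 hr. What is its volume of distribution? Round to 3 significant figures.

k = ln 2 / t½ = ln 2 / 14.7 = 0.04715 hr⁻¹
V = CL / k = 1.26 / 0.04715 ≈ 26.7 L

26.7 L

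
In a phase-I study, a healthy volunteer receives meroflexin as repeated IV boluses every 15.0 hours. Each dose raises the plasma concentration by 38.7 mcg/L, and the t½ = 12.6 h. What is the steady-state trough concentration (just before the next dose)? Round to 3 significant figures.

k = ln 2 / 12.6 = 0.05501 h⁻¹
Fraction remaining after one interval: e^(−kτ) = e^(−0.05501 × 15.0) = 0.4382
R = 1 / (1 − 0.4382) = 1.780
Css,max = 38.7 × 1.780 = 68.88 mcg/L
Css,min = Css,max × e^(−kτ) = 68.88 × 0.4382 ≈ 30.2 mcg/L

30.2 mcg/L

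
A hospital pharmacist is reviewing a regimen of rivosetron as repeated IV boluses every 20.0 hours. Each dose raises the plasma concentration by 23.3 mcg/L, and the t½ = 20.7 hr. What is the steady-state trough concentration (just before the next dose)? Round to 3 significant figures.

24.4 mcg/L

k = ln 2 / 20.7 = 0.03349 hr⁻¹
Fraction remaining after one interval: e^(−kτ) = e^(−0.03349 × 20.0) = 0.5119
R = 1 / (1 − 0.5119) = 2.049
Css,max = 23.3 × 2.049 = 47.73 mcg/L
Css,min = Css,max × e^(−kτ) = 47.73 × 0.5119 ≈ 24.4 mcg/L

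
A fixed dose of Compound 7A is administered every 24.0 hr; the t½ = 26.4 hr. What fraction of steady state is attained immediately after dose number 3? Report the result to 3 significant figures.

0.849

k = ln 2 / 26.4 = 0.02626 hr⁻¹
f_n = 1 − e^(−nkτ) = 1 − e^(−3 × 0.02626 × 24.0) = 1 − e^(−1.890) = 1 − 0.1510 ≈ 0.849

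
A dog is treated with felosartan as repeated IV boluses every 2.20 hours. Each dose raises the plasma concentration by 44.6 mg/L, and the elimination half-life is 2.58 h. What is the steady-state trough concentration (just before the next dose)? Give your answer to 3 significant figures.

k = ln 2 / 2.58 = 0.2687 h⁻¹
Fraction remaining after one interval: e^(−kτ) = e^(−0.2687 × 2.20) = 0.5537
R = 1 / (1 − 0.5537) = 2.241
Css,max = 44.6 × 2.241 = 99.94 mg/L
Css,min = Css,max × e^(−kτ) = 99.94 × 0.5537 ≈ 55.3 mg/L

55.3 mg/L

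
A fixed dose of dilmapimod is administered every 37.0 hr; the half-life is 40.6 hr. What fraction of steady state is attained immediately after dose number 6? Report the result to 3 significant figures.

k = ln 2 / 40.6 = 0.01707 hr⁻¹
f_n = 1 − e^(−nkτ) = 1 − e^(−6 × 0.01707 × 37.0) = 1 − e^(−3.790) = 1 − 0.02259 ≈ 0.977

0.977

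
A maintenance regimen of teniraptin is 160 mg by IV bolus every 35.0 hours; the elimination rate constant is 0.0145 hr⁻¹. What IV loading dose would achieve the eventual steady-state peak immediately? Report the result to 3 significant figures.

402 mg

Accumulation ratio R = 1 / (1 − e^(−kτ)) = 1 / (1 − e^(−0.01450×35.0)) = 1 / (1 − 0.6020) = 2.513
Loading dose = maintenance dose × R = 160 × 2.513 ≈ 402 mg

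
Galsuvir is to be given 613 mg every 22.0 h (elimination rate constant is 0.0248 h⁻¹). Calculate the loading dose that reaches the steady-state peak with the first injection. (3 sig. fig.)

1460 mg

Accumulation ratio R = 1 / (1 − e^(−kτ)) = 1 / (1 − e^(−0.02480×22.0)) = 1 / (1 − 0.5795) = 2.378
Loading dose = maintenance dose × R = 613 × 2.378 ≈ 1460 mg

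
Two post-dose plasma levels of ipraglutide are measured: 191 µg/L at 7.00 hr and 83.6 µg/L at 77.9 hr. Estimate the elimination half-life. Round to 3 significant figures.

k = ln(C₁/C₂) / (t₂ − t₁) = ln(191/83.6) / (77.9 − 7.00)
  = 0.8262 / 70.90 = 0.01165 hr⁻¹
t½ = ln 2 / k = ln 2 / 0.01165 ≈ 59.5 hours

59.5 hours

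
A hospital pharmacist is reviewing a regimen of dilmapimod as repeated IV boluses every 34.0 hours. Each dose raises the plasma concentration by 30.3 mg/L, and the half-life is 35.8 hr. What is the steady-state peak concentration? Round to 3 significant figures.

k = ln 2 / 35.8 = 0.01936 hr⁻¹
Fraction remaining after one interval: e^(−kτ) = e^(−0.01936 × 34.0) = 0.5177
R = 1 / (1 − 0.5177) = 2.074
Css,max = 30.3 × 2.074 ≈ 62.8 mg/L

62.8 mg/L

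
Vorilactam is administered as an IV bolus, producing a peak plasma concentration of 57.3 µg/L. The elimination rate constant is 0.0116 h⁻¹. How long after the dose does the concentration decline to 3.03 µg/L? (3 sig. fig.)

253 hours

C(t) = C₀ e^(−kt)  ⇒  t = ln(C₀/C) / k
t = ln(57.3/3.03) / 0.01160 = 2.940 / 0.01160 ≈ 253 hours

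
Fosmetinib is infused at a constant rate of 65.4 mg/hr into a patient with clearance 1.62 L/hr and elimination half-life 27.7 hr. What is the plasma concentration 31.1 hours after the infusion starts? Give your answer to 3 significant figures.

Css = rate / CL = 65.4 / 1.62 = 40.37 µg/mL
k = ln 2 / 27.7 = 0.02502 hr⁻¹
C(t) = Css (1 − e^(−kt)) = 40.37 × (1 − e^(−0.7782)) = 40.37 × 0.5408 ≈ 21.8 µg/mL

21.8 µg/mL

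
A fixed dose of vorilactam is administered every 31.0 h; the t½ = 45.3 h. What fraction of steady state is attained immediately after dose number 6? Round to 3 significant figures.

0.942

k = ln 2 / 45.3 = 0.01530 h⁻¹
f_n = 1 − e^(−nkτ) = 1 − e^(−6 × 0.01530 × 31.0) = 1 − e^(−2.846) = 1 − 0.05807 ≈ 0.942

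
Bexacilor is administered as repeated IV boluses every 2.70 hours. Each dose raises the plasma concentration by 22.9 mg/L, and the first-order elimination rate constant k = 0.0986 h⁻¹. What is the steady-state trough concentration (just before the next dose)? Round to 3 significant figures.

75.1 mg/L

Fraction remaining after one interval: e^(−kτ) = e^(−0.09860 × 2.70) = 0.7663
R = 1 / (1 − 0.7663) = 4.278
Css,max = 22.9 × 4.278 = 97.98 mg/L
Css,min = Css,max × e^(−kτ) = 97.98 × 0.7663 ≈ 75.1 mg/L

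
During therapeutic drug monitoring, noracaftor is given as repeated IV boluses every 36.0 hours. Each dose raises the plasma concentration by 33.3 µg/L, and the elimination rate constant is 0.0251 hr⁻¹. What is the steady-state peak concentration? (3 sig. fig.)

Fraction remaining after one interval: e^(−kτ) = e^(−0.02510 × 36.0) = 0.4051
R = 1 / (1 − 0.4051) = 1.681
Css,max = 33.3 × 1.681 ≈ 56.0 µg/L

56.0 µg/L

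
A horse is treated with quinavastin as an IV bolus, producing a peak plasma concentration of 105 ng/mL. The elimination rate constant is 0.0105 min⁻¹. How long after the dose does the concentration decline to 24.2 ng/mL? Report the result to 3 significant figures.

140 minutes

C(t) = C₀ e^(−kt)  ⇒  t = ln(C₀/C) / k
t = ln(105/24.2) / 0.01050 = 1.468 / 0.01050 ≈ 140 minutes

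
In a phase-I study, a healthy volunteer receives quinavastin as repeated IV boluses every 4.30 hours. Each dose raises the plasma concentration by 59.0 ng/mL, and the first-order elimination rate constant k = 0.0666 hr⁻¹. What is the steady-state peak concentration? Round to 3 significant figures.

Fraction remaining after one interval: e^(−kτ) = e^(−0.06660 × 4.30) = 0.7510
R = 1 / (1 − 0.7510) = 4.016
Css,max = 59.0 × 4.016 ≈ 237 ng/mL

237 ng/mL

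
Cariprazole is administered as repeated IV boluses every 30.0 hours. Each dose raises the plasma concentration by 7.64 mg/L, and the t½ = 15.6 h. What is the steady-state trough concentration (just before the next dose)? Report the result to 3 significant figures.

2.74 mg/L

k = ln 2 / 15.6 = 0.04443 h⁻¹
Fraction remaining after one interval: e^(−kτ) = e^(−0.04443 × 30.0) = 0.2637
R = 1 / (1 − 0.2637) = 1.358
Css,max = 7.64 × 1.358 = 10.38 mg/L
Css,min = Css,max × e^(−kτ) = 10.38 × 0.2637 ≈ 2.74 mg/L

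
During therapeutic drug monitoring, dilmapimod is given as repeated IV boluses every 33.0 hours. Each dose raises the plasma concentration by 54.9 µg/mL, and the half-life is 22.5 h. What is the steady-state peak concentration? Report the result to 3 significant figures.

k = ln 2 / 22.5 = 0.03081 h⁻¹
Fraction remaining after one interval: e^(−kτ) = e^(−0.03081 × 33.0) = 0.3618
R = 1 / (1 − 0.3618) = 1.567
Css,max = 54.9 × 1.567 ≈ 86.0 µg/mL

86.0 µg/mL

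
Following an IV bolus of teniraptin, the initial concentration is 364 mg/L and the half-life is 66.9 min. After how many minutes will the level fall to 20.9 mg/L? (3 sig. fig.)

k = ln 2 / 66.9 = 0.01036 min⁻¹
C(t) = C₀ e^(−kt)  ⇒  t = ln(C₀/C) / k
t = ln(364/20.9) / 0.01036 = 2.857 / 0.01036 ≈ 276 minutes

276 minutes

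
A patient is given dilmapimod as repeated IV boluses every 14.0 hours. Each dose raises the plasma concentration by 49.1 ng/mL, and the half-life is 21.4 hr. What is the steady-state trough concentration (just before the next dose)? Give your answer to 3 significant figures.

85.6 ng/mL

k = ln 2 / 21.4 = 0.03239 hr⁻¹
Fraction remaining after one interval: e^(−kτ) = e^(−0.03239 × 14.0) = 0.6354
R = 1 / (1 − 0.6354) = 2.743
Css,max = 49.1 × 2.743 = 134.7 ng/mL
Css,min = Css,max × e^(−kτ) = 134.7 × 0.6354 ≈ 85.6 ng/mL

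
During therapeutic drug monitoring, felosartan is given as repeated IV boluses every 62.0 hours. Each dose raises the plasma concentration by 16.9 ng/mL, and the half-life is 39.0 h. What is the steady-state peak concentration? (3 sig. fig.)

25.3 ng/mL

k = ln 2 / 39.0 = 0.01777 h⁻¹
Fraction remaining after one interval: e^(−kτ) = e^(−0.01777 × 62.0) = 0.3322
R = 1 / (1 − 0.3322) = 1.498
Css,max = 16.9 × 1.498 ≈ 25.3 ng/mL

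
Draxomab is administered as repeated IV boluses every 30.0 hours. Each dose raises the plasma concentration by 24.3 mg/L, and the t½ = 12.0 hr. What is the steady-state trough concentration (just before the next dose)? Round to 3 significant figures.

5.22 mg/L

k = ln 2 / 12.0 = 0.05776 hr⁻¹
Fraction remaining after one interval: e^(−kτ) = e^(−0.05776 × 30.0) = 0.1768
R = 1 / (1 − 0.1768) = 1.215
Css,max = 24.3 × 1.215 = 29.52 mg/L
Css,min = Css,max × e^(−kτ) = 29.52 × 0.1768 ≈ 5.22 mg/L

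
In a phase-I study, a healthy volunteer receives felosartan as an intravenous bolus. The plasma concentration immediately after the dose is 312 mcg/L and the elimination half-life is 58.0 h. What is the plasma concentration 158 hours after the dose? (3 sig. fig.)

k = ln 2 / 58.0 = 0.01195 h⁻¹
158 h is 2.724 half-lives, so C = 312 × (1/2)^2.724 = 312 × 0.1513 ≈ 47.2 mcg/L

47.2 mcg/L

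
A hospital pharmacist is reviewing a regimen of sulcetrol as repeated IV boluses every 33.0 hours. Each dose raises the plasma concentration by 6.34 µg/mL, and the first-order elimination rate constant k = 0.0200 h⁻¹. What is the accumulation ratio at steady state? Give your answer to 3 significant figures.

2.07

Fraction remaining after one interval: e^(−kτ) = e^(−0.02000 × 33.0) = 0.5169
R = 1 / (1 − 0.5169) = 1 / 0.4831 ≈ 2.07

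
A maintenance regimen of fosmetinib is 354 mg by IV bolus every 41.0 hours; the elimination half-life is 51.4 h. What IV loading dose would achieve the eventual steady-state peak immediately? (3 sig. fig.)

833 mg

k = ln 2 / 51.4 = 0.01349 h⁻¹
Accumulation ratio R = 1 / (1 − e^(−kτ)) = 1 / (1 − e^(−0.01349×41.0)) = 1 / (1 − 0.5753) = 2.354
Loading dose = maintenance dose × R = 354 × 2.354 ≈ 833 mg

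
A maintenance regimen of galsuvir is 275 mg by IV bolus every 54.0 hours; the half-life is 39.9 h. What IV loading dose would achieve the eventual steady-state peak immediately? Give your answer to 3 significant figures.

452 mg

k = ln 2 / 39.9 = 0.01737 h⁻¹
Accumulation ratio R = 1 / (1 − e^(−kτ)) = 1 / (1 − e^(−0.01737×54.0)) = 1 / (1 − 0.3914) = 1.643
Loading dose = maintenance dose × R = 275 × 1.643 ≈ 452 mg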